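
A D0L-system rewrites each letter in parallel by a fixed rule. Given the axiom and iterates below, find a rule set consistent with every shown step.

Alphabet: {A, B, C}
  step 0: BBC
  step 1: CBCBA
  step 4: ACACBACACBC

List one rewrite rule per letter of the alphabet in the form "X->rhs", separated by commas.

A->C, B->CB, C->A

  step 0 ⇒ step 1: BBC ⇒ CB·CB·A
    B ↦ CB
    C ↦ A
    A ↦ C  (constrained at step 1)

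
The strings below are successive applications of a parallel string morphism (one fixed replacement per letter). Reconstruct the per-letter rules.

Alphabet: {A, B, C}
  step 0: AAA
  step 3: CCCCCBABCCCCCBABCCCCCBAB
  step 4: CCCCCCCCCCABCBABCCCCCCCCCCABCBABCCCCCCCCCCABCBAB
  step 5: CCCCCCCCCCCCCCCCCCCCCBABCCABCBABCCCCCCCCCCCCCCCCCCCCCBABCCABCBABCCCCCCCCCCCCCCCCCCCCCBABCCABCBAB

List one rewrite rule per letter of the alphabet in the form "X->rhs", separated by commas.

  step 4 ⇒ step 5: CCCCCCCCCCABCBABCCCCCCCCCCABCBABCCCCCCCCCCABCBAB ⇒ CC·CC·CC·CC·CC·CC·CC·CC·CC·CC·CB·AB·CC·AB·CB·AB·CC·CC·CC·CC·CC·CC·CC·CC·CC·CC·CB·AB·CC·AB·CB·AB·CC·CC·CC·CC·CC·CC·CC·CC·CC·CC·CB·AB·CC·AB·CB·AB
    A ↦ CB
    B ↦ AB
    C ↦ CC

A->CB, B->AB, C->CC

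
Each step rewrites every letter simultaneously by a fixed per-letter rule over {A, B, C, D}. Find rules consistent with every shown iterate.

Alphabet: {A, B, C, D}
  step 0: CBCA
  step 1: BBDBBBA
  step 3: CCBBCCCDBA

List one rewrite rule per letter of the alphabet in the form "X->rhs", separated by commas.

A->BA, B->D, C->BB, D->C

  step 0 ⇒ step 1: CBCA ⇒ BB·D·BB·BA
    A ↦ BA
    B ↦ D
    C ↦ BB
    D ↦ C  (constrained at step 1)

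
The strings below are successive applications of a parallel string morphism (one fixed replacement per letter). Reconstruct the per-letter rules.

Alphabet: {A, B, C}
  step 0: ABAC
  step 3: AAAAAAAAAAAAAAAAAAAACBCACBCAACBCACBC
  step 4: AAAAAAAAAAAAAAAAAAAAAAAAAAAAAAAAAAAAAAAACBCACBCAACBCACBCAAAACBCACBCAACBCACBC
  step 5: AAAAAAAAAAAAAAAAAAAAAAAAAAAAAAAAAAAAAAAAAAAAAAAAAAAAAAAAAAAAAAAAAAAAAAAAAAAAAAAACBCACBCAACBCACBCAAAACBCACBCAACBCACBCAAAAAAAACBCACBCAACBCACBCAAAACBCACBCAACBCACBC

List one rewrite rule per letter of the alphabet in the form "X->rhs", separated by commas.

A->AA, B->A, C->CBC

  step 4 ⇒ step 5: AAAAAAAAAAAAAAAAAAAAAAAAAAAAAAAAAAAAAAAACBCACBCAACBCACBCAAAACBCACBCAACBCACBC ⇒ AA·AA·AA·AA·AA·AA·AA·AA·AA·AA·AA·AA·AA·AA·AA·AA·AA·AA·AA·AA·AA·AA·AA·AA·AA·AA·AA·AA·AA·AA·AA·AA·AA·AA·AA·AA·AA·AA·AA·AA·CBC·A·CBC·AA·CBC·A·CBC·AA·AA·CBC·A·CBC·AA·CBC·A·CBC·AA·AA·AA·AA·CBC·A·CBC·AA·CBC·A·CBC·AA·AA·CBC·A·CBC·AA·CBC·A·CBC
    A ↦ AA
    B ↦ A
    C ↦ CBC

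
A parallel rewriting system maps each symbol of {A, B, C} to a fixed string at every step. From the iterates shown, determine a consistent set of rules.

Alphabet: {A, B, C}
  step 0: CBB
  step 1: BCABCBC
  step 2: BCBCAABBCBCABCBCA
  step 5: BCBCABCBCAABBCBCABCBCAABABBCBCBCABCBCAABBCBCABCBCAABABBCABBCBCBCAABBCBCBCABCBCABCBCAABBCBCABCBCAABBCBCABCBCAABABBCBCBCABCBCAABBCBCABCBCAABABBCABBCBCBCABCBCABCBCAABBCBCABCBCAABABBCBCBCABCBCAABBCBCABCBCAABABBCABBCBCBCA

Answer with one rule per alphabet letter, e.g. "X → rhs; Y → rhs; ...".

A->AB, B->BC, C->BCA

  step 1 ⇒ step 2: BCABCBC ⇒ BC·BCA·AB·BC·BCA·BC·BCA
    A ↦ AB
    B ↦ BC
    C ↦ BCA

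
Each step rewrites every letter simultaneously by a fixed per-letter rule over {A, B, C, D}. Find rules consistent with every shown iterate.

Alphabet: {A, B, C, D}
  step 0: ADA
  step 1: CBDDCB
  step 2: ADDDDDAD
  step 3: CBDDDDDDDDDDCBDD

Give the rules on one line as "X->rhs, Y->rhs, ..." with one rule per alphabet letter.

  step 2 ⇒ step 3: ADDDDDAD ⇒ CB·DD·DD·DD·DD·DD·CB·DD
    A ↦ CB
    D ↦ DD
  step 1 ⇒ step 2: CBDDCB ⇒ A·D·DD·DD·A·D
    B ↦ D
  step 1 ⇒ step 2: CBDDCB ⇒ A·D·DD·DD·A·D
    C ↦ A

A->CB, B->D, C->A, D->DD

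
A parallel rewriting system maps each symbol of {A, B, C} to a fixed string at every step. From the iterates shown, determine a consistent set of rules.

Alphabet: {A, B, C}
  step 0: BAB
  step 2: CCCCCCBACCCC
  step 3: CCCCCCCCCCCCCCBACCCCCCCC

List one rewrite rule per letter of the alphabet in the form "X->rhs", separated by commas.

  step 2 ⇒ step 3: CCCCCCBACCCC ⇒ CC·CC·CC·CC·CC·CC·CC·BA·CC·CC·CC·CC
    A ↦ BA
    B ↦ CC
    C ↦ CC

A->BA, B->CC, C->CC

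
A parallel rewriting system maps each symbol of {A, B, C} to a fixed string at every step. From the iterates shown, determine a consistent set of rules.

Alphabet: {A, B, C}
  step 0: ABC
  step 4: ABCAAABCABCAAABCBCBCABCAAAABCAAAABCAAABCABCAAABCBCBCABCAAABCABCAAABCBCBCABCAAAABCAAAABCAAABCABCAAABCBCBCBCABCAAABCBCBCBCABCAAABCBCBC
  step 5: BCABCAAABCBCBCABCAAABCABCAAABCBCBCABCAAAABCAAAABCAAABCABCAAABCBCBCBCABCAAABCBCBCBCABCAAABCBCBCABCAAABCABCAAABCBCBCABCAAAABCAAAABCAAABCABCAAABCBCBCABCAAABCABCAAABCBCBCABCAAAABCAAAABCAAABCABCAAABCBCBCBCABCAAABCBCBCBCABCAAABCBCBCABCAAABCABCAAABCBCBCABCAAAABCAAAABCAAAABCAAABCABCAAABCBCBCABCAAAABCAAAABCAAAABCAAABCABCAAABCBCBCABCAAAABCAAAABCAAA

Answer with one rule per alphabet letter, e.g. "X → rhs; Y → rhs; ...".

A->BC, B->ABC, C->AAA

  step 4 ⇒ step 5: ABCAAABCABCAAABCBCBCABCAAAABCAAAABCAAABCABCAAABCBCBCABCAAABCABCAAABCBCBCABCAAAABCAAAABCAAABCABCAAABCBCBCBCABCAAABCBCBCBCABCAAABCBCBC ⇒ BC·ABC·AAA·BC·BC·BC·ABC·AAA·BC·ABC·AAA·BC·BC·BC·ABC·AAA·ABC·AAA·ABC·AAA·BC·ABC·AAA·BC·BC·BC·BC·ABC·AAA·BC·BC·BC·BC·ABC·AAA·BC·BC·BC·ABC·AAA·BC·ABC·AAA·BC·BC·BC·ABC·AAA·ABC·AAA·ABC·AAA·BC·ABC·AAA·BC·BC·BC·ABC·AAA·BC·ABC·AAA·BC·BC·BC·ABC·AAA·ABC·AAA·ABC·AAA·BC·ABC·AAA·BC·BC·BC·BC·ABC·AAA·BC·BC·BC·BC·ABC·AAA·BC·BC·BC·ABC·AAA·BC·ABC·AAA·BC·BC·BC·ABC·AAA·ABC·AAA·ABC·AAA·ABC·AAA·BC·ABC·AAA·BC·BC·BC·ABC·AAA·ABC·AAA·ABC·AAA·ABC·AAA·BC·ABC·AAA·BC·BC·BC·ABC·AAA·ABC·AAA·ABC·AAA
    A ↦ BC
    B ↦ ABC
    C ↦ AAA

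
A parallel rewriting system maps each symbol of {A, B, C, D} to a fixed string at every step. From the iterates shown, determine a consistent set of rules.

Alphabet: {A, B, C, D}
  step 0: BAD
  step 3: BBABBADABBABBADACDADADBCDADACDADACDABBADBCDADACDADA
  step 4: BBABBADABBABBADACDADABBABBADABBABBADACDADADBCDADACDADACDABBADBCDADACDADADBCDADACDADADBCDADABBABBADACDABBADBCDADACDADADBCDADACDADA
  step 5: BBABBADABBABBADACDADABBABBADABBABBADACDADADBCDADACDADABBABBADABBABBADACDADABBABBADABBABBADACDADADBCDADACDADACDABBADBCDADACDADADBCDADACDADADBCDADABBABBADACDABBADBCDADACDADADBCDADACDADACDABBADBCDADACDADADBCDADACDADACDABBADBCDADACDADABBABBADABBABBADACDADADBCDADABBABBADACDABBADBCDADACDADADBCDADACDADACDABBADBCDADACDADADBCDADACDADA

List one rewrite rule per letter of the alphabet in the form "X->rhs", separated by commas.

  step 4 ⇒ step 5: BBABBADABBABBADACDADABBABBADABBABBADACDADADBCDADACDADACDABBADBCDADACDADADBCDADACDADADBCDADABBABBADACDABBADBCDADACDADADBCDADACDADA ⇒ BBA·BBA·DA·BBA·BBA·DA·CDA·DA·BBA·BBA·DA·BBA·BBA·DA·CDA·DA·DB·CDA·DA·CDA·DA·BBA·BBA·DA·BBA·BBA·DA·CDA·DA·BBA·BBA·DA·BBA·BBA·DA·CDA·DA·DB·CDA·DA·CDA·DA·CDA·BBA·DB·CDA·DA·CDA·DA·DB·CDA·DA·CDA·DA·DB·CDA·DA·BBA·BBA·DA·CDA·BBA·DB·CDA·DA·CDA·DA·DB·CDA·DA·CDA·DA·CDA·BBA·DB·CDA·DA·CDA·DA·DB·CDA·DA·CDA·DA·CDA·BBA·DB·CDA·DA·CDA·DA·BBA·BBA·DA·BBA·BBA·DA·CDA·DA·DB·CDA·DA·BBA·BBA·DA·CDA·BBA·DB·CDA·DA·CDA·DA·DB·CDA·DA·CDA·DA·CDA·BBA·DB·CDA·DA·CDA·DA·DB·CDA·DA·CDA·DA
    A ↦ DA
    B ↦ BBA
    C ↦ DB
    D ↦ CDA

A->DA, B->BBA, C->DB, D->CDA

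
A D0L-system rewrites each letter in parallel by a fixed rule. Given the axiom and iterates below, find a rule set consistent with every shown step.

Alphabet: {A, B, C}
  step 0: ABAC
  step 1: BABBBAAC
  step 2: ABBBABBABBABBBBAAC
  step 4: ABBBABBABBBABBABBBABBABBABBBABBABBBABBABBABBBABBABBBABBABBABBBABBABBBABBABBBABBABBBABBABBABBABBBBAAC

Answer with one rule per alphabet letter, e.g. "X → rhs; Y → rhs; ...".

A->B, B->ABB, C->AAC

  step 1 ⇒ step 2: BABBBAAC ⇒ ABB·B·ABB·ABB·ABB·B·B·AAC
    A ↦ B
    B ↦ ABB
    C ↦ AAC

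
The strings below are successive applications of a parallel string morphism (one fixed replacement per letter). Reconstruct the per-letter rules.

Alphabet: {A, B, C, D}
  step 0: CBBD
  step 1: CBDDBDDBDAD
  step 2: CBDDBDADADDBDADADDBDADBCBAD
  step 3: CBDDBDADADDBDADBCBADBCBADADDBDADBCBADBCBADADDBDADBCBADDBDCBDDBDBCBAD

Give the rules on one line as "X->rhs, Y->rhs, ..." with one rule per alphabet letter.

A->BCB, B->DBD, C->CBD, D->AD

  step 2 ⇒ step 3: CBDDBDADADDBDADADDBDADBCBAD ⇒ CBD·DBD·AD·AD·DBD·AD·BCB·AD·BCB·AD·AD·DBD·AD·BCB·AD·BCB·AD·AD·DBD·AD·BCB·AD·DBD·CBD·DBD·BCB·AD
    A ↦ BCB
    B ↦ DBD
    C ↦ CBD
    D ↦ AD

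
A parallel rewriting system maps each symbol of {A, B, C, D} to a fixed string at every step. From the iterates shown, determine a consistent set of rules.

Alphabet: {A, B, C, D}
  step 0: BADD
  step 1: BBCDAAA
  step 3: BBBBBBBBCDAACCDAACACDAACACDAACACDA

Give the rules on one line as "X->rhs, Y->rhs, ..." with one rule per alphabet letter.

  step 0 ⇒ step 1: BADD ⇒ BB·CDA·A·A
    A ↦ CDA
    B ↦ BB
    D ↦ A
    C ↦ AC  (constrained at step 1)

A->CDA, B->BB, C->AC, D->A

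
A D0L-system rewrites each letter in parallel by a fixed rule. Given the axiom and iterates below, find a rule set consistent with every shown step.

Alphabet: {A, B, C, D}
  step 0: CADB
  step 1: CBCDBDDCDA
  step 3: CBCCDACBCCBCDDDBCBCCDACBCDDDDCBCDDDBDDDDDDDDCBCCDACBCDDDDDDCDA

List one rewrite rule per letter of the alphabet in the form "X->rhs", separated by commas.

  step 0 ⇒ step 1: CADB ⇒ CBC·DB·DD·CDA
    A ↦ DB
    B ↦ CDA
    C ↦ CBC
    D ↦ DD

A->DB, B->CDA, C->CBC, D->DD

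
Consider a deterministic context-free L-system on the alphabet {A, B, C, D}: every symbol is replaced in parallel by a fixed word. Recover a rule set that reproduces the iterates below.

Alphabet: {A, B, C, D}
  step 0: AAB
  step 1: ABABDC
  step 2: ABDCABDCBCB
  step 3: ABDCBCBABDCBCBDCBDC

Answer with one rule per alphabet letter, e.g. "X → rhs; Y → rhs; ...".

  step 2 ⇒ step 3: ABDCABDCBCB ⇒ AB·DC·BC·B·AB·DC·BC·B·DC·B·DC
    A ↦ AB
    B ↦ DC
    C ↦ B
    D ↦ BC

A->AB, B->DC, C->B, D->BC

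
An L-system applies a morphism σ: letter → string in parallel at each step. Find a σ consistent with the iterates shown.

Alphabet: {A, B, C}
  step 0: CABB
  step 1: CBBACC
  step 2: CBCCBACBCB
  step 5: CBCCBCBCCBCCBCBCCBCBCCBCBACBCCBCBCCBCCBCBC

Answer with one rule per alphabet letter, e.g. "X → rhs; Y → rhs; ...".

  step 1 ⇒ step 2: CBBACC ⇒ CB·C·C·BA·CB·CB
    A ↦ BA
    B ↦ C
    C ↦ CB

A->BA, B->C, C->CB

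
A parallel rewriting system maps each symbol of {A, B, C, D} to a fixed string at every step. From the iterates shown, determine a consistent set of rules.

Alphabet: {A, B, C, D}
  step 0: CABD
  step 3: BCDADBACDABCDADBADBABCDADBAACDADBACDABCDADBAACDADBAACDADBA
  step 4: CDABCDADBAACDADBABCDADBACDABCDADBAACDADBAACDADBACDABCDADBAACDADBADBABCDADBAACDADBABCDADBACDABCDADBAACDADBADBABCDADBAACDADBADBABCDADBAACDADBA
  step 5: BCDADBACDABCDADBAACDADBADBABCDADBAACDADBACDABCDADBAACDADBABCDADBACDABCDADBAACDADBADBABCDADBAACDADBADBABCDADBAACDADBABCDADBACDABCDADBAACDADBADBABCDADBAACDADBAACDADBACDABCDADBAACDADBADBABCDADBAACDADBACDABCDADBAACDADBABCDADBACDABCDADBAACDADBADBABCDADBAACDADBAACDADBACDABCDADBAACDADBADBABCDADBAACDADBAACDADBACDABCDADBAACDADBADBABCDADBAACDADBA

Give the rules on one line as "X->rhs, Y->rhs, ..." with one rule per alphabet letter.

A->DBA, B->CDA, C->BCD, D->A

  step 4 ⇒ step 5: CDABCDADBAACDADBABCDADBACDABCDADBAACDADBAACDADBACDABCDADBAACDADBADBABCDADBAACDADBABCDADBACDABCDADBAACDADBADBABCDADBAACDADBADBABCDADBAACDADBA ⇒ BCD·A·DBA·CDA·BCD·A·DBA·A·CDA·DBA·DBA·BCD·A·DBA·A·CDA·DBA·CDA·BCD·A·DBA·A·CDA·DBA·BCD·A·DBA·CDA·BCD·A·DBA·A·CDA·DBA·DBA·BCD·A·DBA·A·CDA·DBA·DBA·BCD·A·DBA·A·CDA·DBA·BCD·A·DBA·CDA·BCD·A·DBA·A·CDA·DBA·DBA·BCD·A·DBA·A·CDA·DBA·A·CDA·DBA·CDA·BCD·A·DBA·A·CDA·DBA·DBA·BCD·A·DBA·A·CDA·DBA·CDA·BCD·A·DBA·A·CDA·DBA·BCD·A·DBA·CDA·BCD·A·DBA·A·CDA·DBA·DBA·BCD·A·DBA·A·CDA·DBA·A·CDA·DBA·CDA·BCD·A·DBA·A·CDA·DBA·DBA·BCD·A·DBA·A·CDA·DBA·A·CDA·DBA·CDA·BCD·A·DBA·A·CDA·DBA·DBA·BCD·A·DBA·A·CDA·DBA
    A ↦ DBA
    B ↦ CDA
    C ↦ BCD
    D ↦ A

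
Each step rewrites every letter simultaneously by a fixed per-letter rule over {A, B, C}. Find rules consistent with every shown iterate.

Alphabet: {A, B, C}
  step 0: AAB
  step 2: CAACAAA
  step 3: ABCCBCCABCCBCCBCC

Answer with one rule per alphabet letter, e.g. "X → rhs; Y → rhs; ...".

  step 2 ⇒ step 3: CAACAAA ⇒ A·BCC·BCC·A·BCC·BCC·BCC
    A ↦ BCC
    C ↦ A
    B ↦ C  (constrained at step 0)

A->BCC, B->C, C->A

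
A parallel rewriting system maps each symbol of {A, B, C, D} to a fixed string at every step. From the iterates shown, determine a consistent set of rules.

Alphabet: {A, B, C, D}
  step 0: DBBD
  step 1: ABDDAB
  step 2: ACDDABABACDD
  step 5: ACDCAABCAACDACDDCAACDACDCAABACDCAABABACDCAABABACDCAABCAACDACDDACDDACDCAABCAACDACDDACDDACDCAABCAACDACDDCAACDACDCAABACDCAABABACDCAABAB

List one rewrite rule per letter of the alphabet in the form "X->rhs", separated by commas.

  step 1 ⇒ step 2: ABDDAB ⇒ ACD·D·AB·AB·ACD·D
    A ↦ ACD
    B ↦ D
    D ↦ AB
    C ↦ CA  (constrained at step 2)

A->ACD, B->D, C->CA, D->AB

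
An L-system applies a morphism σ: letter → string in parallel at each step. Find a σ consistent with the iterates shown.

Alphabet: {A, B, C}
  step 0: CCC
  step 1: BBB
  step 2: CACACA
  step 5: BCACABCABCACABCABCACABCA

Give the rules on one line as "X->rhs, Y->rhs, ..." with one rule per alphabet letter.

A->CA, B->CA, C->B

  step 1 ⇒ step 2: BBB ⇒ CA·CA·CA
    B ↦ CA
    A ↦ CA  (constrained at step 2)
  step 0 ⇒ step 1: CCC ⇒ B·B·B
    C ↦ B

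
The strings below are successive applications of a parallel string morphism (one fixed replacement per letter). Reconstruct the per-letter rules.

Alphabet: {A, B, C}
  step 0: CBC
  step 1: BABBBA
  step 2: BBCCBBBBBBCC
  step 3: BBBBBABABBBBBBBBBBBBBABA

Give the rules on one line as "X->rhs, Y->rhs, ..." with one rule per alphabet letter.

A->CC, B->BB, C->BA

  step 2 ⇒ step 3: BBCCBBBBBBCC ⇒ BB·BB·BA·BA·BB·BB·BB·BB·BB·BB·BA·BA
    B ↦ BB
    C ↦ BA
  step 1 ⇒ step 2: BABBBA ⇒ BB·CC·BB·BB·BB·CC
    A ↦ CC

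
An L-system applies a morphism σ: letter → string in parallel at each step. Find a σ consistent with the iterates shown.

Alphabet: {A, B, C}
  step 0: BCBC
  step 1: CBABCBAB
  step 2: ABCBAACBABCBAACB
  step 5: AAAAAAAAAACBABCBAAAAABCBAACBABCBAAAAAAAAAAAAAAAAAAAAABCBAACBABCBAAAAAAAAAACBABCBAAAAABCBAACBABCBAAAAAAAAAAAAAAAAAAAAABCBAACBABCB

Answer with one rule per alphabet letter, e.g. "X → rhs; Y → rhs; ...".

  step 1 ⇒ step 2: CBABCBAB ⇒ AB·CB·AA·CB·AB·CB·AA·CB
    A ↦ AA
    B ↦ CB
    C ↦ AB

A->AA, B->CB, C->AB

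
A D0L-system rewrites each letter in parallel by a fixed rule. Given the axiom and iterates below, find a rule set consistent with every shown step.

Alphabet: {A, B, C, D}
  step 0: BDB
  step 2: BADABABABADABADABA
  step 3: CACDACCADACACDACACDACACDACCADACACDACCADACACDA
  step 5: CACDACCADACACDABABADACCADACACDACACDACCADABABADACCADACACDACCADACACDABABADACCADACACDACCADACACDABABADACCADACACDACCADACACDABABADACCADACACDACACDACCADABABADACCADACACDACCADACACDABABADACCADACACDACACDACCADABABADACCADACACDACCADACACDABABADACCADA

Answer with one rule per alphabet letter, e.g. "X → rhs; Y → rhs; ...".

A->DA, B->CAC, C->BA, D->CCA

  step 2 ⇒ step 3: BADABABABADABADABA ⇒ CAC·DA·CCA·DA·CAC·DA·CAC·DA·CAC·DA·CCA·DA·CAC·DA·CCA·DA·CAC·DA
    A ↦ DA
    B ↦ CAC
    D ↦ CCA
    C ↦ BA  (constrained at step 3)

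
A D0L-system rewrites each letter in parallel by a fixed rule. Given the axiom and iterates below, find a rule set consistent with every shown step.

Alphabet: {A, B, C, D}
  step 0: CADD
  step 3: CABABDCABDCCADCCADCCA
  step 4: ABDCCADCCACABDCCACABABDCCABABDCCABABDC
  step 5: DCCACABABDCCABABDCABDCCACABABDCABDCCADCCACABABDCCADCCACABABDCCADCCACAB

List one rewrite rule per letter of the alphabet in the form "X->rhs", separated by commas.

  step 4 ⇒ step 5: ABDCCADCCACABDCCACABABDCCABABDCCABABDC ⇒ DC·CA·C·AB·AB·DC·C·AB·AB·DC·AB·DC·CA·C·AB·AB·DC·AB·DC·CA·DC·CA·C·AB·AB·DC·CA·DC·CA·C·AB·AB·DC·CA·DC·CA·C·AB
    A ↦ DC
    B ↦ CA
    C ↦ AB
    D ↦ C

A->DC, B->CA, C->AB, D->C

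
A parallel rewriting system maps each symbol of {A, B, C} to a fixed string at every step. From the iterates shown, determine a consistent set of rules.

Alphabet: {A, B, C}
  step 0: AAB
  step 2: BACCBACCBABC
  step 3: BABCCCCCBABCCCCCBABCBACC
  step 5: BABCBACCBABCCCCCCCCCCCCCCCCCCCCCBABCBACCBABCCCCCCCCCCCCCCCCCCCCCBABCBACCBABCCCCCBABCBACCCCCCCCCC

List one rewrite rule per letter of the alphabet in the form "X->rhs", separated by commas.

A->BC, B->BA, C->CC

  step 2 ⇒ step 3: BACCBACCBABC ⇒ BA·BC·CC·CC·BA·BC·CC·CC·BA·BC·BA·CC
    A ↦ BC
    B ↦ BA
    C ↦ CC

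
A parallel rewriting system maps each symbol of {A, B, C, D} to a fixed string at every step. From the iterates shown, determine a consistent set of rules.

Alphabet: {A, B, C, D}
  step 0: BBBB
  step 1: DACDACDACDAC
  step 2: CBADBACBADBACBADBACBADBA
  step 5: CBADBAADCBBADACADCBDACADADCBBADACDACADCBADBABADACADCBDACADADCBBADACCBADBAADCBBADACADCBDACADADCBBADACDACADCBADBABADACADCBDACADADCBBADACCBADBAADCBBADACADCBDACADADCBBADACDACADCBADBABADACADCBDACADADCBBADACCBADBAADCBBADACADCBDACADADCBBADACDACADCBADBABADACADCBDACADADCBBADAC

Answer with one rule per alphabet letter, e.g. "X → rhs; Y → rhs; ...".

A->AD, B->DAC, C->BA, D->CB

  step 1 ⇒ step 2: DACDACDACDAC ⇒ CB·AD·BA·CB·AD·BA·CB·AD·BA·CB·AD·BA
    A ↦ AD
    C ↦ BA
    D ↦ CB
  step 0 ⇒ step 1: BBBB ⇒ DAC·DAC·DAC·DAC
    B ↦ DAC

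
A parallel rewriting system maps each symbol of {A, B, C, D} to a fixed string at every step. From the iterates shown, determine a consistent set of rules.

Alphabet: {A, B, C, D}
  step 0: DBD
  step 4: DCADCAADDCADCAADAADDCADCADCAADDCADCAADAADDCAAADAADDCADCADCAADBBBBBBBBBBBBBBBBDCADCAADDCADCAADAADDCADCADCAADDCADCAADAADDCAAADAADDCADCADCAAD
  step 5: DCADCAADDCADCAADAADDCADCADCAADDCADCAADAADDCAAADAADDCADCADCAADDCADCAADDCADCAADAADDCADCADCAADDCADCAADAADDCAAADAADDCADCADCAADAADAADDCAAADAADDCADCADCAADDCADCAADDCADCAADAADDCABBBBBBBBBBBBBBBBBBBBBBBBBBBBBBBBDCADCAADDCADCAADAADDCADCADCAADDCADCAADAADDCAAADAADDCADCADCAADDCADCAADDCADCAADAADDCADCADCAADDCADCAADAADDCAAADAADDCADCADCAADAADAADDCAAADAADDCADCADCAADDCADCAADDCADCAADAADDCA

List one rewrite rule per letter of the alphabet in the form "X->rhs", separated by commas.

A->AAD, B->BB, C->DC, D->DCA

  step 4 ⇒ step 5: DCADCAADDCADCAADAADDCADCADCAADDCADCAADAADDCAAADAADDCADCADCAADBBBBBBBBBBBBBBBBDCADCAADDCADCAADAADDCADCADCAADDCADCAADAADDCAAADAADDCADCADCAAD ⇒ DCA·DC·AAD·DCA·DC·AAD·AAD·DCA·DCA·DC·AAD·DCA·DC·AAD·AAD·DCA·AAD·AAD·DCA·DCA·DC·AAD·DCA·DC·AAD·DCA·DC·AAD·AAD·DCA·DCA·DC·AAD·DCA·DC·AAD·AAD·DCA·AAD·AAD·DCA·DCA·DC·AAD·AAD·AAD·DCA·AAD·AAD·DCA·DCA·DC·AAD·DCA·DC·AAD·DCA·DC·AAD·AAD·DCA·BB·BB·BB·BB·BB·BB·BB·BB·BB·BB·BB·BB·BB·BB·BB·BB·DCA·DC·AAD·DCA·DC·AAD·AAD·DCA·DCA·DC·AAD·DCA·DC·AAD·AAD·DCA·AAD·AAD·DCA·DCA·DC·AAD·DCA·DC·AAD·DCA·DC·AAD·AAD·DCA·DCA·DC·AAD·DCA·DC·AAD·AAD·DCA·AAD·AAD·DCA·DCA·DC·AAD·AAD·AAD·DCA·AAD·AAD·DCA·DCA·DC·AAD·DCA·DC·AAD·DCA·DC·AAD·AAD·DCA
    A ↦ AAD
    B ↦ BB
    C ↦ DC
    D ↦ DCA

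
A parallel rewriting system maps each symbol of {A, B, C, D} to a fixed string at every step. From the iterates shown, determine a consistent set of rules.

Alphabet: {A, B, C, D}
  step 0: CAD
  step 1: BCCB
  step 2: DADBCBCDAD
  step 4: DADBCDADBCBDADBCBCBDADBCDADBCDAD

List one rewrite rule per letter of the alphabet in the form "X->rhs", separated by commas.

A->C, B->DAD, C->BC, D->B

  step 1 ⇒ step 2: BCCB ⇒ DAD·BC·BC·DAD
    B ↦ DAD
    C ↦ BC
  step 0 ⇒ step 1: CAD ⇒ BC·C·B
    A ↦ C
  step 0 ⇒ step 1: CAD ⇒ BC·C·B
    D ↦ B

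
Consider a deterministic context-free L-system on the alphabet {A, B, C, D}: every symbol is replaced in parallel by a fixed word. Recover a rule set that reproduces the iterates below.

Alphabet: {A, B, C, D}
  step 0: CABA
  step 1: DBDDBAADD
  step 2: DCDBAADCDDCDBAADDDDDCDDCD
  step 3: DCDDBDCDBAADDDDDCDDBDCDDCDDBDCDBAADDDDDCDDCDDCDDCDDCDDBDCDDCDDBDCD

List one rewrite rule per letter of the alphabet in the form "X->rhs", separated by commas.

A->DD, B->BAA, C->DB, D->DCD

  step 2 ⇒ step 3: DCDBAADCDDCDBAADDDDDCDDCD ⇒ DCD·DB·DCD·BAA·DD·DD·DCD·DB·DCD·DCD·DB·DCD·BAA·DD·DD·DCD·DCD·DCD·DCD·DCD·DB·DCD·DCD·DB·DCD
    A ↦ DD
    B ↦ BAA
    C ↦ DB
    D ↦ DCD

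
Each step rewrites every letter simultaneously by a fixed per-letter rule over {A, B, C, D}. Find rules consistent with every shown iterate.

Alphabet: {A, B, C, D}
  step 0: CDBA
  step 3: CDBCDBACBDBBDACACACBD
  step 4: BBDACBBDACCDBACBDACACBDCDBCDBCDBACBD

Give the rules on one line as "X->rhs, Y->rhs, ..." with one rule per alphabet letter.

  step 3 ⇒ step 4: CDBCDBACBDBBDACACACBD ⇒ B·BD·AC·B·BD·AC·CD·B·AC·BD·AC·AC·BD·CD·B·CD·B·CD·B·AC·BD
    A ↦ CD
    B ↦ AC
    C ↦ B
    D ↦ BD

A->CD, B->AC, C->B, D->BD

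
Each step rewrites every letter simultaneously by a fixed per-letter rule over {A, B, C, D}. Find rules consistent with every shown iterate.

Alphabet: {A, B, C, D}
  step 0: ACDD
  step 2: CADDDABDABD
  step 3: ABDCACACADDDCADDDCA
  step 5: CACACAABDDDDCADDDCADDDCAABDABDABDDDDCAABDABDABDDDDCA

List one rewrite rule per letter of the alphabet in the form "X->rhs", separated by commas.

  step 2 ⇒ step 3: CADDDABDABD ⇒ AB·D·CA·CA·CA·D·DD·CA·D·DD·CA
    A ↦ D
    B ↦ DD
    C ↦ AB
    D ↦ CA

A->D, B->DD, C->AB, D->CA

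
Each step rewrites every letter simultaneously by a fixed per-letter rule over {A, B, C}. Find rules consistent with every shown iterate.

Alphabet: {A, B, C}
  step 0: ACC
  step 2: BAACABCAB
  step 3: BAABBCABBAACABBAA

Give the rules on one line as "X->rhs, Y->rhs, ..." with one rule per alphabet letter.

  step 2 ⇒ step 3: BAACABCAB ⇒ BAA·B·B·CA·B·BAA·CA·B·BAA
    A ↦ B
    B ↦ BAA
    C ↦ CA

A->B, B->BAA, C->CA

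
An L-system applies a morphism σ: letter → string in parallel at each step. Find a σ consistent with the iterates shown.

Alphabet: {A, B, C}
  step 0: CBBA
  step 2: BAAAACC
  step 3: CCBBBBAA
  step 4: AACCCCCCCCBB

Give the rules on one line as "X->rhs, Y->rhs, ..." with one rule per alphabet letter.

  step 3 ⇒ step 4: CCBBBBAA ⇒ A·A·CC·CC·CC·CC·B·B
    A ↦ B
    B ↦ CC
    C ↦ A

A->B, B->CC, C->A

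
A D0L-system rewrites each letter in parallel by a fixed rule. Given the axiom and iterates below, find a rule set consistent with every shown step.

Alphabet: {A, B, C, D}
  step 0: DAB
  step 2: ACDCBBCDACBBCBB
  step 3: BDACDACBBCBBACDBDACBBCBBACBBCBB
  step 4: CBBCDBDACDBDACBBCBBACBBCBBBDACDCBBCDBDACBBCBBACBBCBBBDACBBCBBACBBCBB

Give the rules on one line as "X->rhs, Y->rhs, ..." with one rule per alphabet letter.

A->BD, B->CBB, C->A, D->CD

  step 3 ⇒ step 4: BDACDACBBCBBACDBDACBBCBBACBBCBB ⇒ CBB·CD·BD·A·CD·BD·A·CBB·CBB·A·CBB·CBB·BD·A·CD·CBB·CD·BD·A·CBB·CBB·A·CBB·CBB·BD·A·CBB·CBB·A·CBB·CBB
    A ↦ BD
    B ↦ CBB
    C ↦ A
    D ↦ CD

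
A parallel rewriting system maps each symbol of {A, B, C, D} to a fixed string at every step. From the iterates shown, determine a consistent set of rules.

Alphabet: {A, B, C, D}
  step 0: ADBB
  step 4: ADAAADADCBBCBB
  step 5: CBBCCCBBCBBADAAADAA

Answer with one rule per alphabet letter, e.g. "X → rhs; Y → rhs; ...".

A->C, B->A, C->AD, D->BB

  step 4 ⇒ step 5: ADAAADADCBBCBB ⇒ C·BB·C·C·C·BB·C·BB·AD·A·A·AD·A·A
    A ↦ C
    B ↦ A
    C ↦ AD
    D ↦ BB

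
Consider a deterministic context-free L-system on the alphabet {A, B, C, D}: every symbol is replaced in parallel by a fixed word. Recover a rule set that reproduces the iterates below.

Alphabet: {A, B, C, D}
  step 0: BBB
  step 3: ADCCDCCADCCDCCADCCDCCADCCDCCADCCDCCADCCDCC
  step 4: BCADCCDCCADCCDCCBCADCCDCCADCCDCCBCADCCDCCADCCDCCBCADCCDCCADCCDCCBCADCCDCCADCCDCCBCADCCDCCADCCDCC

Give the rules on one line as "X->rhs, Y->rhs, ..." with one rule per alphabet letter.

  step 3 ⇒ step 4: ADCCDCCADCCDCCADCCDCCADCCDCCADCCDCCADCCDCC ⇒ BC·A·DCC·DCC·A·DCC·DCC·BC·A·DCC·DCC·A·DCC·DCC·BC·A·DCC·DCC·A·DCC·DCC·BC·A·DCC·DCC·A·DCC·DCC·BC·A·DCC·DCC·A·DCC·DCC·BC·A·DCC·DCC·A·DCC·DCC
    A ↦ BC
    C ↦ DCC
    D ↦ A
    B ↦ CC  (constrained at step 0)

A->BC, B->CC, C->DCC, D->A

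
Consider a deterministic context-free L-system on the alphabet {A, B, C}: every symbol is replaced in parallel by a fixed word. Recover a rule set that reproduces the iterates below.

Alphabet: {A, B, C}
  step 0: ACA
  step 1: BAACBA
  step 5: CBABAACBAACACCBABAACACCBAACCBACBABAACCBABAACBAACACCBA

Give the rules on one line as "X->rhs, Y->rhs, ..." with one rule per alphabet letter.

A->BA, B->C, C->AC

  step 0 ⇒ step 1: ACA ⇒ BA·AC·BA
    A ↦ BA
    C ↦ AC
    B ↦ C  (constrained at step 1)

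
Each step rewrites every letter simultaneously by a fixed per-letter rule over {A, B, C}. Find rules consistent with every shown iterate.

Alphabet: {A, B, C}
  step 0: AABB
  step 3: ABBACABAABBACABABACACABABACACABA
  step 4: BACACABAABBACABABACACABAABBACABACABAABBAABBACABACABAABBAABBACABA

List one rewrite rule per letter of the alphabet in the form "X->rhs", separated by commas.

A->BA, B->CA, C->AB

  step 3 ⇒ step 4: ABBACABAABBACABABACACABABACACABA ⇒ BA·CA·CA·BA·AB·BA·CA·BA·BA·CA·CA·BA·AB·BA·CA·BA·CA·BA·AB·BA·AB·BA·CA·BA·CA·BA·AB·BA·AB·BA·CA·BA
    A ↦ BA
    B ↦ CA
    C ↦ AB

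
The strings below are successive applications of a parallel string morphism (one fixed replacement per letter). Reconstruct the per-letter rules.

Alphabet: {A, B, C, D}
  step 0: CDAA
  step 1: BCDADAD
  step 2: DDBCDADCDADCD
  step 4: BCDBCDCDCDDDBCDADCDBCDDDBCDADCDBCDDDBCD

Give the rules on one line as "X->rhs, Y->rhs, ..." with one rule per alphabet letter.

A->AD, B->DD, C->B, D->CD

  step 1 ⇒ step 2: BCDADAD ⇒ DD·B·CD·AD·CD·AD·CD
    A ↦ AD
    B ↦ DD
    C ↦ B
    D ↦ CD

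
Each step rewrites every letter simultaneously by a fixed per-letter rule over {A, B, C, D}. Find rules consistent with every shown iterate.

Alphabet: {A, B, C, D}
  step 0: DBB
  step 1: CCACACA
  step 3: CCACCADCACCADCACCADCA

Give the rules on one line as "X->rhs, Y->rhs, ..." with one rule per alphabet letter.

  step 0 ⇒ step 1: DBB ⇒ CCA·CA·CA
    B ↦ CA
    D ↦ CCA
    A ↦ CB  (constrained at step 1)
    C ↦ D  (constrained at step 1)

A->CB, B->CA, C->D, D->CCA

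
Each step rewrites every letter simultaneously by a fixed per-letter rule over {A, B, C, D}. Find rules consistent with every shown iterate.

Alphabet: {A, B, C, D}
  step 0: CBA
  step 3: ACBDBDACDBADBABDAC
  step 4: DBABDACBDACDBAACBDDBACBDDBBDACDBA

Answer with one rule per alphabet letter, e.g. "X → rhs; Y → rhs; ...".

  step 3 ⇒ step 4: ACBDBDACDBADBABDAC ⇒ DB·A·BD·AC·BD·AC·DB·A·AC·BD·DB·AC·BD·DB·BD·AC·DB·A
    A ↦ DB
    B ↦ BD
    C ↦ A
    D ↦ AC

A->DB, B->BD, C->A, D->AC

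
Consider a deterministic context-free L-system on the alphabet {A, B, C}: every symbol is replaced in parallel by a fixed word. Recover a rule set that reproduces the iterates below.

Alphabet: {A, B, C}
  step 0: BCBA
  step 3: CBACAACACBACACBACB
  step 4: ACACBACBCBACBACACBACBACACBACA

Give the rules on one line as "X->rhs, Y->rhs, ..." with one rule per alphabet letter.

  step 3 ⇒ step 4: CBACAACACBACACBACB ⇒ A·CA·CB·A·CB·CB·A·CB·A·CA·CB·A·CB·A·CA·CB·A·CA
    A ↦ CB
    B ↦ CA
    C ↦ A

A->CB, B->CA, C->A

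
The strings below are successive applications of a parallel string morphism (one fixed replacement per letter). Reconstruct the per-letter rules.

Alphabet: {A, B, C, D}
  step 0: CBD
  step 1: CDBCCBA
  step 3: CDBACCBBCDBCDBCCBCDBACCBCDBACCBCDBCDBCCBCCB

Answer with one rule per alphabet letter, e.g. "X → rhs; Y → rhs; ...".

  step 0 ⇒ step 1: CBD ⇒ CDB·CCB·A
    B ↦ CCB
    C ↦ CDB
    D ↦ A
    A ↦ B  (constrained at step 1)

A->B, B->CCB, C->CDB, D->A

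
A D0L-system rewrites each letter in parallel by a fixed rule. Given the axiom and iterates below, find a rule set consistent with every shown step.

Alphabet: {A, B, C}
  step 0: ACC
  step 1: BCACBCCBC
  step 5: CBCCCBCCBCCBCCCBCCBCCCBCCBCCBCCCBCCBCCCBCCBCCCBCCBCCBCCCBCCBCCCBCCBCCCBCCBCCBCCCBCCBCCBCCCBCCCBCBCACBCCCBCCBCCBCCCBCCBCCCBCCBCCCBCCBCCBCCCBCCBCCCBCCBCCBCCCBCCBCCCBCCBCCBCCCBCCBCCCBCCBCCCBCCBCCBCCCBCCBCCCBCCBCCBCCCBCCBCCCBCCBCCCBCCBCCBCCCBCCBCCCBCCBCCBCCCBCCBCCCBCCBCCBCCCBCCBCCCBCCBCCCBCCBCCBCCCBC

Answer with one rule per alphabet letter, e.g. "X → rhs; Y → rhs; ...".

  step 0 ⇒ step 1: ACC ⇒ BCA·CBC·CBC
    A ↦ BCA
    C ↦ CBC
    B ↦ C  (constrained at step 1)

A->BCA, B->C, C->CBC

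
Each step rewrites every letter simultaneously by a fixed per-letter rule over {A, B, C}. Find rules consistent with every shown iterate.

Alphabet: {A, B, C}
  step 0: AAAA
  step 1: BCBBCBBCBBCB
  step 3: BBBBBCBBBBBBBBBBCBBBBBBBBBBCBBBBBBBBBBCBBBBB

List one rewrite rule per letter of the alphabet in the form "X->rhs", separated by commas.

A->BCB, B->BB, C->A

  step 0 ⇒ step 1: AAAA ⇒ BCB·BCB·BCB·BCB
    A ↦ BCB
    B ↦ BB  (constrained at step 1)
    C ↦ A  (constrained at step 1)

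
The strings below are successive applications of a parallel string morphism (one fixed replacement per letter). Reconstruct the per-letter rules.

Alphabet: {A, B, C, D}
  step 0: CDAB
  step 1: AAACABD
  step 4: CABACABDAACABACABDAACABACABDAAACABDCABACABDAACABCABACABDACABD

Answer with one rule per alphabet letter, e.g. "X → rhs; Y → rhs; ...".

  step 0 ⇒ step 1: CDAB ⇒ A·AA·CAB·D
    A ↦ CAB
    B ↦ D
    C ↦ A
    D ↦ AA

A->CAB, B->D, C->A, D->AA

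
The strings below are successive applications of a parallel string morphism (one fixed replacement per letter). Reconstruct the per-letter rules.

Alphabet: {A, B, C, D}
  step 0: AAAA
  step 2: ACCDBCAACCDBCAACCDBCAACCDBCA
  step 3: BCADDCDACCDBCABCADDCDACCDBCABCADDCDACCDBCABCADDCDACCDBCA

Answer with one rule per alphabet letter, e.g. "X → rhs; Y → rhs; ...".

  step 2 ⇒ step 3: ACCDBCAACCDBCAACCDBCAACCDBCA ⇒ BCA·D·D·CD·ACC·D·BCA·BCA·D·D·CD·ACC·D·BCA·BCA·D·D·CD·ACC·D·BCA·BCA·D·D·CD·ACC·D·BCA
    A ↦ BCA
    B ↦ ACC
    C ↦ D
    D ↦ CD

A->BCA, B->ACC, C->D, D->CD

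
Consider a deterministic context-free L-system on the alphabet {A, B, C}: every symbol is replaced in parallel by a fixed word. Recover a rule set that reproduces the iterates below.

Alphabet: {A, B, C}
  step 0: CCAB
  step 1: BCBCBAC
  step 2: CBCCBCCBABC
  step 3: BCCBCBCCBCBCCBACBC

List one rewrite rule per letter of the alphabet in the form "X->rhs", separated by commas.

A->BA, B->C, C->BC

  step 2 ⇒ step 3: CBCCBCCBABC ⇒ BC·C·BC·BC·C·BC·BC·C·BA·C·BC
    A ↦ BA
    B ↦ C
    C ↦ BC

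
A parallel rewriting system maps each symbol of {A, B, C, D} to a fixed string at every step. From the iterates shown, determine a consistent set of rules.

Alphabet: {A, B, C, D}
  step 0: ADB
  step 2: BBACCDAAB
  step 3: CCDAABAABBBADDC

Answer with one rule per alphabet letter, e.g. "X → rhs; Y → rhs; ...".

  step 2 ⇒ step 3: BBACCDAAB ⇒ C·C·D·AAB·AAB·BBA·D·D·C
    A ↦ D
    B ↦ C
    C ↦ AAB
    D ↦ BBA

A->D, B->C, C->AAB, D->BBA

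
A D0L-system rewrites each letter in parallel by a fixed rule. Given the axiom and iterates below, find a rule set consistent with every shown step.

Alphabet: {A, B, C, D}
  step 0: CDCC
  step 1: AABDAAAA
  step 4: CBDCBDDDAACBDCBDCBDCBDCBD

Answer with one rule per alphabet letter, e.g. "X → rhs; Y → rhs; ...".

  step 0 ⇒ step 1: CDCC ⇒ AA·BD·AA·AA
    C ↦ AA
    D ↦ BD
    A ↦ D  (constrained at step 1)
    B ↦ C  (constrained at step 1)

A->D, B->C, C->AA, D->BD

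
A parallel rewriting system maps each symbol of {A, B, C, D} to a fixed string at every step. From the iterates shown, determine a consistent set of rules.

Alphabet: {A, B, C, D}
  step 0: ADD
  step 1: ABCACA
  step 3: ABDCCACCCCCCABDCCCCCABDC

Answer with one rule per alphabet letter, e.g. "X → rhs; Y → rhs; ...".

  step 0 ⇒ step 1: ADD ⇒ AB·CA·CA
    A ↦ AB
    D ↦ CA
    B ↦ DC  (constrained at step 1)
    C ↦ CC  (constrained at step 1)

A->AB, B->DC, C->CC, D->CA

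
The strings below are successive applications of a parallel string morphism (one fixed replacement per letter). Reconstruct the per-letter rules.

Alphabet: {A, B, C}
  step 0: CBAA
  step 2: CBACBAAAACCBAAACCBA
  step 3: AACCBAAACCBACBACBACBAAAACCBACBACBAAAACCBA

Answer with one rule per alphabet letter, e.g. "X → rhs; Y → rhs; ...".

A->CBA, B->AC, C->A

  step 2 ⇒ step 3: CBACBAAAACCBAAACCBA ⇒ A·AC·CBA·A·AC·CBA·CBA·CBA·CBA·A·A·AC·CBA·CBA·CBA·A·A·AC·CBA
    A ↦ CBA
    B ↦ AC
    C ↦ A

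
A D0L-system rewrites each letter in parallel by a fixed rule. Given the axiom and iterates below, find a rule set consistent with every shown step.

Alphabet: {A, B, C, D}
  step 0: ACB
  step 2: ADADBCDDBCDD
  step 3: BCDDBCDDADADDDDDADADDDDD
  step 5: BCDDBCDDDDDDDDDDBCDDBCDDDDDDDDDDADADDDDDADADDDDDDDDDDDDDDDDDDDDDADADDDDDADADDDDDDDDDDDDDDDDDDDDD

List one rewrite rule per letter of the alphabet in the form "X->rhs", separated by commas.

A->BC, B->AD, C->AD, D->DD

  step 2 ⇒ step 3: ADADBCDDBCDD ⇒ BC·DD·BC·DD·AD·AD·DD·DD·AD·AD·DD·DD
    A ↦ BC
    B ↦ AD
    C ↦ AD
    D ↦ DD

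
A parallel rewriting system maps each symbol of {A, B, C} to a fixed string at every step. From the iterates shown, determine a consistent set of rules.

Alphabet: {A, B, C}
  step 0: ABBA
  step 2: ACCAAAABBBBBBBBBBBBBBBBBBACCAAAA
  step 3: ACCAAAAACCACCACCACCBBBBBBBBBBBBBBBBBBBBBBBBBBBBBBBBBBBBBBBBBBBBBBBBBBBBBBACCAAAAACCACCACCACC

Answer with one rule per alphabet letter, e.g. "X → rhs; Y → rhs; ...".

A->ACC, B->BBB, C->AA

  step 2 ⇒ step 3: ACCAAAABBBBBBBBBBBBBBBBBBACCAAAA ⇒ ACC·AA·AA·ACC·ACC·ACC·ACC·BBB·BBB·BBB·BBB·BBB·BBB·BBB·BBB·BBB·BBB·BBB·BBB·BBB·BBB·BBB·BBB·BBB·BBB·ACC·AA·AA·ACC·ACC·ACC·ACC
    A ↦ ACC
    B ↦ BBB
    C ↦ AA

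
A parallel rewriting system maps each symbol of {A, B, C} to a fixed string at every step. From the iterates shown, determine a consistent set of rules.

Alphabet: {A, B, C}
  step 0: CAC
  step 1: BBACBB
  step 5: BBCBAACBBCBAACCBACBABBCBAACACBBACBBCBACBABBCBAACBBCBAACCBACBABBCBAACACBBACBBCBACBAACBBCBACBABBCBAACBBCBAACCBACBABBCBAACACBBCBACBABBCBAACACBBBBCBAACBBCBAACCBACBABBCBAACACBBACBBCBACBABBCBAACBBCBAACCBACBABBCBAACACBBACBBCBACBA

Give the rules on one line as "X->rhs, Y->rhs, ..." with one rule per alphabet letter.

  step 0 ⇒ step 1: CAC ⇒ BB·AC·BB
    A ↦ AC
    C ↦ BB
    B ↦ CBA  (constrained at step 1)

A->AC, B->CBA, C->BB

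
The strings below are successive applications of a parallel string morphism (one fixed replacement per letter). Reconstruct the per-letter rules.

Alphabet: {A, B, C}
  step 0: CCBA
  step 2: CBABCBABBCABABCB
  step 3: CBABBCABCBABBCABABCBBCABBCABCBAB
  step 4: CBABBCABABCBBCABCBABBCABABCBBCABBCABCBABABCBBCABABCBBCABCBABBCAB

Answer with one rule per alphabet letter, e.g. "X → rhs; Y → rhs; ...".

A->BC, B->AB, C->CB

  step 3 ⇒ step 4: CBABBCABCBABBCABABCBBCABBCABCBAB ⇒ CB·AB·BC·AB·AB·CB·BC·AB·CB·AB·BC·AB·AB·CB·BC·AB·BC·AB·CB·AB·AB·CB·BC·AB·AB·CB·BC·AB·CB·AB·BC·AB
    A ↦ BC
    B ↦ AB
    C ↦ CB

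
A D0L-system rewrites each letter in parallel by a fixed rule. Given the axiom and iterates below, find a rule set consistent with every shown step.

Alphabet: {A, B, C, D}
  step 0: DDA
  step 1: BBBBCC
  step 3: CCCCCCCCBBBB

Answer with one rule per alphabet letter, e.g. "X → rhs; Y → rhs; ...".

A->CC, B->A, C->D, D->BB

  step 0 ⇒ step 1: DDA ⇒ BB·BB·CC
    A ↦ CC
    D ↦ BB
    B ↦ A  (constrained at step 1)
    C ↦ D  (constrained at step 1)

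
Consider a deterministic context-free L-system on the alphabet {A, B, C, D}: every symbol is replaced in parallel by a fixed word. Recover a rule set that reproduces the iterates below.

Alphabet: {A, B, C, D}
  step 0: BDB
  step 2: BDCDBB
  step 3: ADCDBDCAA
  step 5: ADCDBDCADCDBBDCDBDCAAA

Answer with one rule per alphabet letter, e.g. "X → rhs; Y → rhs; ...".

  step 2 ⇒ step 3: BDCDBB ⇒ A·DC·DB·DC·A·A
    B ↦ A
    C ↦ DB
    D ↦ DC
    A ↦ B  (constrained at step 3)

A->B, B->A, C->DB, D->DC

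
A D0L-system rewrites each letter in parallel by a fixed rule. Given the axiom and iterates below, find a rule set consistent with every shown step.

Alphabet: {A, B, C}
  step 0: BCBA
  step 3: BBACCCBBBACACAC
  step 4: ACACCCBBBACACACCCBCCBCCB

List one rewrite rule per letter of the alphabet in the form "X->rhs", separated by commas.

A->CC, B->AC, C->B

  step 3 ⇒ step 4: BBACCCBBBACACAC ⇒ AC·AC·CC·B·B·B·AC·AC·AC·CC·B·CC·B·CC·B
    A ↦ CC
    B ↦ AC
    C ↦ B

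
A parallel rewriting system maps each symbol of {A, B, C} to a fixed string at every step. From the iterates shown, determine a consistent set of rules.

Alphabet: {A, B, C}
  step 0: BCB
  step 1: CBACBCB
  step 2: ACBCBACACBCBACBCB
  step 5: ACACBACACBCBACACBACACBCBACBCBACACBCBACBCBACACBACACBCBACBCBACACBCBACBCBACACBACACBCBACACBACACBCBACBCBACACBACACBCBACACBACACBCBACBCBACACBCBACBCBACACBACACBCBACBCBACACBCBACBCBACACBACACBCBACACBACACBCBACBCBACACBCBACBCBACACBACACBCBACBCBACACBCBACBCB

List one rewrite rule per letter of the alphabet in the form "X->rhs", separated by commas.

  step 1 ⇒ step 2: CBACBCB ⇒ ACB·CB·AC·ACB·CB·ACB·CB
    A ↦ AC
    B ↦ CB
    C ↦ ACB

A->AC, B->CB, C->ACB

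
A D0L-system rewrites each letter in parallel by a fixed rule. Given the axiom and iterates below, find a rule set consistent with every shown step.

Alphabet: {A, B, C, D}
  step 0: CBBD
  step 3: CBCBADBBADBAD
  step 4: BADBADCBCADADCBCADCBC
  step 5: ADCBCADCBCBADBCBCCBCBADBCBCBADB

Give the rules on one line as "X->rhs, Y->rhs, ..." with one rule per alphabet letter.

  step 4 ⇒ step 5: BADBADCBCADADCBCADCBC ⇒ AD·CB·C·AD·CB·C·B·AD·B·CB·C·CB·C·B·AD·B·CB·C·B·AD·B
    A ↦ CB
    B ↦ AD
    C ↦ B
    D ↦ C

A->CB, B->AD, C->B, D->C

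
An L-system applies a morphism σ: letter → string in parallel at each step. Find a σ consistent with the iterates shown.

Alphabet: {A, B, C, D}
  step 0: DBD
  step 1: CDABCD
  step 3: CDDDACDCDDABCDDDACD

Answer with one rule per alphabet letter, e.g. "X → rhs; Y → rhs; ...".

  step 0 ⇒ step 1: DBD ⇒ CD·AB·CD
    B ↦ AB
    D ↦ CD
    A ↦ D  (constrained at step 1)
    C ↦ DA  (constrained at step 1)

A->D, B->AB, C->DA, D->CD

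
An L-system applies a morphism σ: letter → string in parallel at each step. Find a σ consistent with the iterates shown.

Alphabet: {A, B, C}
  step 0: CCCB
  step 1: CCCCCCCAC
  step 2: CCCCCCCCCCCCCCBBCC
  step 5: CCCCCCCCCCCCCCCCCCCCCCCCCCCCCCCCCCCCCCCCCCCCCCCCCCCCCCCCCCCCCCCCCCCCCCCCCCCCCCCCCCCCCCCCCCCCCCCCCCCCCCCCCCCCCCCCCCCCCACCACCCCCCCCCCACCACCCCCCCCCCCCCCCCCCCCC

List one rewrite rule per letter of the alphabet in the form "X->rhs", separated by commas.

  step 1 ⇒ step 2: CCCCCCCAC ⇒ CC·CC·CC·CC·CC·CC·CC·BB·CC
    A ↦ BB
    C ↦ CC
  step 0 ⇒ step 1: CCCB ⇒ CC·CC·CC·CAC
    B ↦ CAC

A->BB, B->CAC, C->CC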